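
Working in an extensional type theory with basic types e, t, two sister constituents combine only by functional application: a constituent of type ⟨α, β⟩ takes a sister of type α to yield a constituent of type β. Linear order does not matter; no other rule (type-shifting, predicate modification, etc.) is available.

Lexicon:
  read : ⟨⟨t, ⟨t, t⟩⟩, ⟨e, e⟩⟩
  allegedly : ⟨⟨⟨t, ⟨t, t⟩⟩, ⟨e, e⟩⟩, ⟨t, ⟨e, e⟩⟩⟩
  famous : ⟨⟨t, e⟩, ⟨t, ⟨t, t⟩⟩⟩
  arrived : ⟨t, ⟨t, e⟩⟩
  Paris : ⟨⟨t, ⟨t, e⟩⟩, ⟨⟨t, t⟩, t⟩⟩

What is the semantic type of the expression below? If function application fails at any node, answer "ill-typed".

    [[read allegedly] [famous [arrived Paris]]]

ill-typed

[read allegedly]: functor allegedly : ⟨⟨⟨t, ⟨t, t⟩⟩, ⟨e, e⟩⟩, ⟨t, ⟨e, e⟩⟩⟩, argument read : ⟨⟨t, ⟨t, t⟩⟩, ⟨e, e⟩⟩; result ⟨t, ⟨e, e⟩⟩.
[arrived Paris]: functor Paris : ⟨⟨t, ⟨t, e⟩⟩, ⟨⟨t, t⟩, t⟩⟩, argument arrived : ⟨t, ⟨t, e⟩⟩; result ⟨⟨t, t⟩, t⟩.
[famous [arrived Paris]]: ⟨⟨t, e⟩, ⟨t, ⟨t, t⟩⟩⟩ and ⟨⟨t, t⟩, t⟩ cannot combine by function application — type clash.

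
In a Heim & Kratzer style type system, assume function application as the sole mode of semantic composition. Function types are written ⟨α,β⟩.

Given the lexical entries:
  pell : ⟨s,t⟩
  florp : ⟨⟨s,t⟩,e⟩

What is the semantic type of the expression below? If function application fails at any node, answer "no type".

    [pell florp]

[pell florp] — florp of type ⟨⟨s,t⟩,e⟩ combines with pell of type ⟨s,t⟩: type e.

e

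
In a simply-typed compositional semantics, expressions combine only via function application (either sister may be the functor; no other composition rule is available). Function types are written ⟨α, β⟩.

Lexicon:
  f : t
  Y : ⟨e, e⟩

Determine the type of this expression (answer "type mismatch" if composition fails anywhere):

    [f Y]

At [f Y]: neither t nor ⟨e, e⟩ can take the other as argument; the node is ill-typed.

type mismatch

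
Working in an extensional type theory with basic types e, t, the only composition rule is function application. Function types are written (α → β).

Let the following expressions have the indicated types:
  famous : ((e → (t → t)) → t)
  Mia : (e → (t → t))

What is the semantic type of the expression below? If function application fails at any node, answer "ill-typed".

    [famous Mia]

t

[famous Mia] — famous of type ((e → (t → t)) → t) combines with Mia of type (e → (t → t)): type t.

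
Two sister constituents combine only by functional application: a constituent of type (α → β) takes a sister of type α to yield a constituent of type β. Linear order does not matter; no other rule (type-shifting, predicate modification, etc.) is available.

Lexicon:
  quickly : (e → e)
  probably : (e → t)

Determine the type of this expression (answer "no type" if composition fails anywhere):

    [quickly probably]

At [quickly probably]: neither (e → e) nor (e → t) can take the other as argument; the node is ill-typed.

no type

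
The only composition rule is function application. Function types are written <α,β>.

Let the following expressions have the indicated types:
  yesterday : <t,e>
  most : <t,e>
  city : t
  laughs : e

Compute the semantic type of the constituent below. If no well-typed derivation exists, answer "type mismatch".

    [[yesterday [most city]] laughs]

type mismatch

[most city] — most of type <t,e> combines with city of type t: type e.
[yesterday [most city]]: <t,e> with e — neither is a function whose domain matches the other; composition fails here.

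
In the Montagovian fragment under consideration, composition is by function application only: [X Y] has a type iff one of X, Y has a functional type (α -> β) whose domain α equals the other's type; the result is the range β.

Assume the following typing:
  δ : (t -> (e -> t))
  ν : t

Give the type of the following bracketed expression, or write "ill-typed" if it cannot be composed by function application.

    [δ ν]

[δ ν] — δ of type (t -> (e -> t)) combines with ν of type t: type (e -> t).

(e -> t)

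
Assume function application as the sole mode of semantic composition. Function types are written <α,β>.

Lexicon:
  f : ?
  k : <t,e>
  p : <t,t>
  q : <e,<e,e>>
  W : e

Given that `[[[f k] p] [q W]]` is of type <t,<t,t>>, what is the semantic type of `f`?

[[[f k] p] [q W]] is required to be <t,<t,t>>. [q W] : <e,e> cannot yield <t,<t,t>> as functor, so [[f k] p] : <<e,e>,<t,<t,t>>>.
[[f k] p] is required to be <<e,e>,<t,<t,t>>>. p : <t,t> cannot yield <<e,e>,<t,<t,t>>> as functor, so [f k] : <<t,t>,<<e,e>,<t,<t,t>>>>.
[f k] is required to be <<t,t>,<<e,e>,<t,<t,t>>>>. k : <t,e> cannot yield <<t,t>,<<e,e>,<t,<t,t>>>> as functor, so f : <<t,e>,<<t,t>,<<e,e>,<t,<t,t>>>>>.

<<t,e>,<<t,t>,<<e,e>,<t,<t,t>>>>>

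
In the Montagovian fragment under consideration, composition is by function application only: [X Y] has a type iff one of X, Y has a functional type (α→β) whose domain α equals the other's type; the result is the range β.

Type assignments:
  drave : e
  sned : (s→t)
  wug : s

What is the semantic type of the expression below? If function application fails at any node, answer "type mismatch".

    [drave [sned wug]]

type mismatch

At [sned wug], sned : (s→t) takes wug : s, giving t.
[drave [sned wug]]: e with t — neither is a function whose domain matches the other; composition fails here.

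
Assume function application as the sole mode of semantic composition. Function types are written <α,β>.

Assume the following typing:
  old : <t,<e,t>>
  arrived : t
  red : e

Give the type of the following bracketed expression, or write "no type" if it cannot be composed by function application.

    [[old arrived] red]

t

At [old arrived], old : <t,<e,t>> takes arrived : t, giving <e,t>.
At [[old arrived] red], [old arrived] : <e,t> takes red : e, giving t.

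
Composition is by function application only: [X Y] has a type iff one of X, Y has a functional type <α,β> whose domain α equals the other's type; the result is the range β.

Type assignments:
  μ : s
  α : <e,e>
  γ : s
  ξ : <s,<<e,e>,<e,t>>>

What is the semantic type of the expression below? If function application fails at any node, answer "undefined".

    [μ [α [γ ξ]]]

undefined

[γ ξ]: ξ is <s,<<e,e>,<e,t>>>, γ is s; result <<e,e>,<e,t>>.
[α [γ ξ]]: [γ ξ] is <<e,e>,<e,t>>, α is <e,e>; result <e,t>.
[μ [α [γ ξ]]]: s with <e,t> — neither is a function whose domain matches the other; composition fails here.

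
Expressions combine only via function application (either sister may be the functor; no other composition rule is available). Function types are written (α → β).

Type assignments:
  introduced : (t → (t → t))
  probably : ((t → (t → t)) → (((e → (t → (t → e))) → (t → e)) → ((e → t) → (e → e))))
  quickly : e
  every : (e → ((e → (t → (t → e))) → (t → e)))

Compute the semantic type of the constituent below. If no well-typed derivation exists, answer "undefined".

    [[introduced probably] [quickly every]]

((e → t) → (e → e))

[introduced probably]: probably is ((t → (t → t)) → (((e → (t → (t → e))) → (t → e)) → ((e → t) → (e → e)))), introduced is (t → (t → t)); result (((e → (t → (t → e))) → (t → e)) → ((e → t) → (e → e))).
[quickly every]: every is (e → ((e → (t → (t → e))) → (t → e))), quickly is e; result ((e → (t → (t → e))) → (t → e)).
[[introduced probably] [quickly every]]: [introduced probably] is (((e → (t → (t → e))) → (t → e)) → ((e → t) → (e → e))), [quickly every] is ((e → (t → (t → e))) → (t → e)); result ((e → t) → (e → e)).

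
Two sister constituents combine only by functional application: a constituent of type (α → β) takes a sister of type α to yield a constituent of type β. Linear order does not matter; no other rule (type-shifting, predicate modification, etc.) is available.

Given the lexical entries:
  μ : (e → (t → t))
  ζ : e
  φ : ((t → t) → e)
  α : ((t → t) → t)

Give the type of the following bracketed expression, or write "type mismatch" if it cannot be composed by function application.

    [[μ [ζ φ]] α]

type mismatch

[ζ φ]: e with ((t → t) → e) — neither is a function whose domain matches the other; composition fails here.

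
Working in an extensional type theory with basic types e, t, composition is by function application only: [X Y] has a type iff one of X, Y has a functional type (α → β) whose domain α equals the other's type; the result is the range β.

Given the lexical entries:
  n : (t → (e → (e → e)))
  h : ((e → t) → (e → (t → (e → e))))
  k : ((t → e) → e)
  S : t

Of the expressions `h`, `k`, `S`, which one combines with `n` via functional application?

h : ((e → t) → (e → (t → (e → e)))) — does not combine with n.
k : ((t → e) → e) — does not combine with n.
S — combines: n : (t → (e → (e → e))) takes S : t as argument, giving (e → (e → e)).

S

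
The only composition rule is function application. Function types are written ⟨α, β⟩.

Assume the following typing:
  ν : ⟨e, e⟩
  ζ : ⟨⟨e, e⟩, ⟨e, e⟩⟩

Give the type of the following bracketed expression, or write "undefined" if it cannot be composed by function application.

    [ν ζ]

At [ν ζ], ζ : ⟨⟨e, e⟩, ⟨e, e⟩⟩ takes ν : ⟨e, e⟩, giving ⟨e, e⟩.

⟨e, e⟩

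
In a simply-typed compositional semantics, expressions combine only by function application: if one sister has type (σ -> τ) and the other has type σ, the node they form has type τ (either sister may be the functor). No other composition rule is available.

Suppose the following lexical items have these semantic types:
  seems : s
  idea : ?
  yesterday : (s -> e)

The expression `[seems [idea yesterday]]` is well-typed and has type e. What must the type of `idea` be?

((s -> e) -> (s -> e))

[seems [idea yesterday]] must have type e. The sister seems has type s; that is not a function onto e, so [idea yesterday] must be the functor, of type (s -> e).
[idea yesterday] must have type (s -> e). The sister yesterday has type (s -> e); that is not a function onto (s -> e), so idea must be the functor, of type ((s -> e) -> (s -> e)).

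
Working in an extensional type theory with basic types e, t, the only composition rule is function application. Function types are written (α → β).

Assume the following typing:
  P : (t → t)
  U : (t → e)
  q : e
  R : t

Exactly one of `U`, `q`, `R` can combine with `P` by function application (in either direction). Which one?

R

U : (t → e) — no; P wants t, and U wants t.
q : e — no; P wants t, and q wants nothing (atomic).
R — combines: P : (t → t) takes R : t as argument, giving t.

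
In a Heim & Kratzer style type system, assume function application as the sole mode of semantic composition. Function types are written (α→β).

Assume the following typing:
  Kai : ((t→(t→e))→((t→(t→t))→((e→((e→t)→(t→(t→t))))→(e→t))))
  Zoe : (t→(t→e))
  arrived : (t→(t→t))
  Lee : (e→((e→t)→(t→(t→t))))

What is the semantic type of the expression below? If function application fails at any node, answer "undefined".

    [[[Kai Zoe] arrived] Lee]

At [Kai Zoe], Kai : ((t→(t→e))→((t→(t→t))→((e→((e→t)→(t→(t→t))))→(e→t)))) takes Zoe : (t→(t→e)), giving ((t→(t→t))→((e→((e→t)→(t→(t→t))))→(e→t))).
At [[Kai Zoe] arrived], [Kai Zoe] : ((t→(t→t))→((e→((e→t)→(t→(t→t))))→(e→t))) takes arrived : (t→(t→t)), giving ((e→((e→t)→(t→(t→t))))→(e→t)).
At [[[Kai Zoe] arrived] Lee], [[Kai Zoe] arrived] : ((e→((e→t)→(t→(t→t))))→(e→t)) takes Lee : (e→((e→t)→(t→(t→t)))), giving (e→t).

(e→t)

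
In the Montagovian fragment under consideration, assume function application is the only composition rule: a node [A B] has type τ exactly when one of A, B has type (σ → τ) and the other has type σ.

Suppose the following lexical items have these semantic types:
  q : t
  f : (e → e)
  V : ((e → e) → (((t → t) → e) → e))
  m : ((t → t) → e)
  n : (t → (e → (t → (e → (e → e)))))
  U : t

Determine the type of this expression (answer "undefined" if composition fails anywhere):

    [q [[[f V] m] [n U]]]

[f V] — V of type ((e → e) → (((t → t) → e) → e)) combines with f of type (e → e): type (((t → t) → e) → e).
[[f V] m] — [f V] of type (((t → t) → e) → e) combines with m of type ((t → t) → e): type e.
[n U] — n of type (t → (e → (t → (e → (e → e))))) combines with U of type t: type (e → (t → (e → (e → e)))).
[[[f V] m] [n U]] — [n U] of type (e → (t → (e → (e → e)))) combines with [[f V] m] of type e: type (t → (e → (e → e))).
[q [[[f V] m] [n U]]] — [[[f V] m] [n U]] of type (t → (e → (e → e))) combines with q of type t: type (e → (e → e)).

(e → (e → e))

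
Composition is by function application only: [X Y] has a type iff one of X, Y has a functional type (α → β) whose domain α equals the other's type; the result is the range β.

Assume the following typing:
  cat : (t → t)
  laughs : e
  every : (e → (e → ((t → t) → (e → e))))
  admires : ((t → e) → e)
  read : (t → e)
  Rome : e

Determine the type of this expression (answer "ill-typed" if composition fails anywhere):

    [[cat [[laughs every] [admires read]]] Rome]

[laughs every]: every is (e → (e → ((t → t) → (e → e)))), laughs is e; result (e → ((t → t) → (e → e))).
[admires read]: admires is ((t → e) → e), read is (t → e); result e.
[[laughs every] [admires read]]: [laughs every] is (e → ((t → t) → (e → e))), [admires read] is e; result ((t → t) → (e → e)).
[cat [[laughs every] [admires read]]]: [[laughs every] [admires read]] is ((t → t) → (e → e)), cat is (t → t); result (e → e).
[[cat [[laughs every] [admires read]]] Rome]: [cat [[laughs every] [admires read]]] is (e → e), Rome is e; result e.

e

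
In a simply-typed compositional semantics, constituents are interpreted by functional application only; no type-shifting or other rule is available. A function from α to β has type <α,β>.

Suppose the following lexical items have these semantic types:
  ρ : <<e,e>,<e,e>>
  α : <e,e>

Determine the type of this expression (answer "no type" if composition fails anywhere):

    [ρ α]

<e,e>

[ρ α]: <<e,e>,<e,e>> applied to <e,e> yields <e,e>.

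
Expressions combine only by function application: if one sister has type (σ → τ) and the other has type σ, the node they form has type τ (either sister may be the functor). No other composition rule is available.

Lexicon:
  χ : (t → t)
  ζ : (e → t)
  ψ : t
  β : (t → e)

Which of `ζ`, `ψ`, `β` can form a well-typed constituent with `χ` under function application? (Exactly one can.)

ψ

ζ : (e → t) — neither side's domain matches the other.
ψ — combines: χ : (t → t) takes ψ : t as argument, giving t.
β : (t → e) — neither side's domain matches the other.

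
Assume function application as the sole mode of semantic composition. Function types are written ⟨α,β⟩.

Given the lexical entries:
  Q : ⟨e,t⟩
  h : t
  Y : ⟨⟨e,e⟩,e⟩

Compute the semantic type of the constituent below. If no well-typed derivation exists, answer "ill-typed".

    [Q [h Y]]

At [h Y]: neither t nor ⟨⟨e,e⟩,e⟩ can take the other as argument; the node is ill-typed.

ill-typed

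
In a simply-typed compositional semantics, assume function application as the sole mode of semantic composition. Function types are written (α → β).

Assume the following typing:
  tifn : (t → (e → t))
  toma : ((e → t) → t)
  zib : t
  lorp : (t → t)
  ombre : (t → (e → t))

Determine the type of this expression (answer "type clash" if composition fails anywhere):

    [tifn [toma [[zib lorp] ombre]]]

[zib lorp] — lorp of type (t → t) combines with zib of type t: type t.
[[zib lorp] ombre] — ombre of type (t → (e → t)) combines with [zib lorp] of type t: type (e → t).
[toma [[zib lorp] ombre]] — toma of type ((e → t) → t) combines with [[zib lorp] ombre] of type (e → t): type t.
[tifn [toma [[zib lorp] ombre]]] — tifn of type (t → (e → t)) combines with [toma [[zib lorp] ombre]] of type t: type (e → t).

(e → t)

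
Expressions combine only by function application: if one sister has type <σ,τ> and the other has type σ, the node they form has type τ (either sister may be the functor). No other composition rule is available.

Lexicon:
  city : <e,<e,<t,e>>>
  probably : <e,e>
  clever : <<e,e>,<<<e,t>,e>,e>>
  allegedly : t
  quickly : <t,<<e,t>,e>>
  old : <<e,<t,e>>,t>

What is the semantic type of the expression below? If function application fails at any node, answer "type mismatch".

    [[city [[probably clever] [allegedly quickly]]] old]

t

At [probably clever], clever : <<e,e>,<<<e,t>,e>,e>> takes probably : <e,e>, giving <<<e,t>,e>,e>.
At [allegedly quickly], quickly : <t,<<e,t>,e>> takes allegedly : t, giving <<e,t>,e>.
At [[probably clever] [allegedly quickly]], [probably clever] : <<<e,t>,e>,e> takes [allegedly quickly] : <<e,t>,e>, giving e.
At [city [[probably clever] [allegedly quickly]]], city : <e,<e,<t,e>>> takes [[probably clever] [allegedly quickly]] : e, giving <e,<t,e>>.
At [[city [[probably clever] [allegedly quickly]]] old], old : <<e,<t,e>>,t> takes [city [[probably clever] [allegedly quickly]]] : <e,<t,e>>, giving t.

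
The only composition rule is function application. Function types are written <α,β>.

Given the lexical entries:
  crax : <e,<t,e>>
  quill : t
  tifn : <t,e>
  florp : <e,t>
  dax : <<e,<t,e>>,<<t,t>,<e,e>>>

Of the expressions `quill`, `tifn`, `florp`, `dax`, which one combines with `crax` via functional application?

quill : t — no; crax wants e, and quill wants nothing (atomic).
tifn : <t,e> — no; crax wants e, and tifn wants t.
florp : <e,t> — no; crax wants e, and florp wants e.
dax — combines: dax : <<e,<t,e>>,<<t,t>,<e,e>>> takes crax : <e,<t,e>> as argument, giving <<t,t>,<e,e>>.

dax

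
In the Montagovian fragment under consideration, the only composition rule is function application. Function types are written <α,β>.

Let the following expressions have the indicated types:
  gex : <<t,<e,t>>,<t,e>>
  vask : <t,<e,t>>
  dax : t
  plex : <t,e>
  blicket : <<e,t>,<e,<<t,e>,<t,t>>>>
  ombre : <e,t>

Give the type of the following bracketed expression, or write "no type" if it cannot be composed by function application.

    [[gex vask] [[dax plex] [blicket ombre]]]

<t,t>

[gex vask]: <<t,<e,t>>,<t,e>> applied to <t,<e,t>> yields <t,e>.
[dax plex]: <t,e> applied to t yields e.
[blicket ombre]: <<e,t>,<e,<<t,e>,<t,t>>>> applied to <e,t> yields <e,<<t,e>,<t,t>>>.
[[dax plex] [blicket ombre]]: <e,<<t,e>,<t,t>>> applied to e yields <<t,e>,<t,t>>.
[[gex vask] [[dax plex] [blicket ombre]]]: <<t,e>,<t,t>> applied to <t,e> yields <t,t>.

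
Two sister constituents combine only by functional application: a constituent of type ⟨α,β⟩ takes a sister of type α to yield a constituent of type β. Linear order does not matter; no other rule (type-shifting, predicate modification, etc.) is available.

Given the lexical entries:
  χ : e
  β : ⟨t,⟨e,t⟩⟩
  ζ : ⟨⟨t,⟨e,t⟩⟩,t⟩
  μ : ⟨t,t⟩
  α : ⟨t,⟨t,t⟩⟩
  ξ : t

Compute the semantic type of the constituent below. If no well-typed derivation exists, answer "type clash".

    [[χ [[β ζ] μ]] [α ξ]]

[β ζ]: ⟨⟨t,⟨e,t⟩⟩,t⟩ applied to ⟨t,⟨e,t⟩⟩ yields t.
[[β ζ] μ]: ⟨t,t⟩ applied to t yields t.
At [χ [[β ζ] μ]]: neither e nor t can take the other as argument; the node is ill-typed.

type clash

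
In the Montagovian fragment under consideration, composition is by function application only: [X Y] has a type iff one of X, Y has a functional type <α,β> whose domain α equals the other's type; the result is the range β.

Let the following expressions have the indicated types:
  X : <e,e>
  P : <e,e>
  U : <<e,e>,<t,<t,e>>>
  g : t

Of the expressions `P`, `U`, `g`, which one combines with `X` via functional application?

P : <e,e> — neither side's domain matches the other.
U — combines: U : <<e,e>,<t,<t,e>>> takes X : <e,e> as argument, giving <t,<t,e>>.
g : t — neither side's domain matches the other.

U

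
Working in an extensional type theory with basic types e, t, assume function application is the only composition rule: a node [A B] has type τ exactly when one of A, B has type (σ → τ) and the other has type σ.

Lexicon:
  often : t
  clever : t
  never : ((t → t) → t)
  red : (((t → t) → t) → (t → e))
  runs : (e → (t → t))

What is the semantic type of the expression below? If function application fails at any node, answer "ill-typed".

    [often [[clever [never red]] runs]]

[never red]: red is (((t → t) → t) → (t → e)), never is ((t → t) → t); result (t → e).
[clever [never red]]: [never red] is (t → e), clever is t; result e.
[[clever [never red]] runs]: runs is (e → (t → t)), [clever [never red]] is e; result (t → t).
[often [[clever [never red]] runs]]: [[clever [never red]] runs] is (t → t), often is t; result t.

t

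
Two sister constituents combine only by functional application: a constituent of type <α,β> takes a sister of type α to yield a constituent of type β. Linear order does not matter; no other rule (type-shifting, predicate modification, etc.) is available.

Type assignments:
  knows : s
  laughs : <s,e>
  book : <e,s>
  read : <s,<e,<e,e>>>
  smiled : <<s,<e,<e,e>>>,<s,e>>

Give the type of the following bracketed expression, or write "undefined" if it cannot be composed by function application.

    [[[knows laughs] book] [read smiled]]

e

[knows laughs]: functor laughs : <s,e>, argument knows : s; result e.
[[knows laughs] book]: functor book : <e,s>, argument [knows laughs] : e; result s.
[read smiled]: functor smiled : <<s,<e,<e,e>>>,<s,e>>, argument read : <s,<e,<e,e>>>; result <s,e>.
[[[knows laughs] book] [read smiled]]: functor [read smiled] : <s,e>, argument [[knows laughs] book] : s; result e.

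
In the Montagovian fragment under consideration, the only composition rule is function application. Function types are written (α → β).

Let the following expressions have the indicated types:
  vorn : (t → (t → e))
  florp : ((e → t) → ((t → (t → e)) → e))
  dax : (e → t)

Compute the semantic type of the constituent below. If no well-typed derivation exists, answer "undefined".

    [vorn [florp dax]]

e

At [florp dax], florp : ((e → t) → ((t → (t → e)) → e)) takes dax : (e → t), giving ((t → (t → e)) → e).
At [vorn [florp dax]], [florp dax] : ((t → (t → e)) → e) takes vorn : (t → (t → e)), giving e.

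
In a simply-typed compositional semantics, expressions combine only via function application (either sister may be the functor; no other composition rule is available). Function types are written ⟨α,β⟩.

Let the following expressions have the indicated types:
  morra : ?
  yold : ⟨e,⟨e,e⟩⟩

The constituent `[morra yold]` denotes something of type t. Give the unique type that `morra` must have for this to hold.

At [morra yold] (required: t): yold is ⟨e,⟨e,e⟩⟩, which is not a function with range t; hence morra is the functor — type ⟨⟨e,⟨e,e⟩⟩,t⟩.

⟨⟨e,⟨e,e⟩⟩,t⟩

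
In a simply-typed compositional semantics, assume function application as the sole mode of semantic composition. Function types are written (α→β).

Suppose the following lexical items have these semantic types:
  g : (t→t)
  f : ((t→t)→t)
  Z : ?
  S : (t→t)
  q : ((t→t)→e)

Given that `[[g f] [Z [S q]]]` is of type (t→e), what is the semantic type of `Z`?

(e→(t→(t→e)))

For [[g f] [Z [S q]]] to have type (t→e) with [g f] of type t, [Z [S q]] must be the function: [Z [S q]] : (t→(t→e)).
For [Z [S q]] to have type (t→(t→e)) with [S q] of type e, Z must be the function: Z : (e→(t→(t→e))).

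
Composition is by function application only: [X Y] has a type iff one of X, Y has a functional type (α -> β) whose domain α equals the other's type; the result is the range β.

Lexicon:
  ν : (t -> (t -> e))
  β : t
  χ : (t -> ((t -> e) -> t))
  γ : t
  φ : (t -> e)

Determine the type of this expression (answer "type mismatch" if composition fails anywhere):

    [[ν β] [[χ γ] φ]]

[ν β] — ν of type (t -> (t -> e)) combines with β of type t: type (t -> e).
[χ γ] — χ of type (t -> ((t -> e) -> t)) combines with γ of type t: type ((t -> e) -> t).
[[χ γ] φ] — [χ γ] of type ((t -> e) -> t) combines with φ of type (t -> e): type t.
[[ν β] [[χ γ] φ]] — [ν β] of type (t -> e) combines with [[χ γ] φ] of type t: type e.

e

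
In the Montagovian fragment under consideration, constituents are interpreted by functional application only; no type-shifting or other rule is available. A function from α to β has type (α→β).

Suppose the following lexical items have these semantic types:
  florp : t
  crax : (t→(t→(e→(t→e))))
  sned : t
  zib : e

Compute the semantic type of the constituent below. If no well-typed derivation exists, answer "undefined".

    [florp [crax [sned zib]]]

undefined

[sned zib]: t and e cannot combine by function application — type clash.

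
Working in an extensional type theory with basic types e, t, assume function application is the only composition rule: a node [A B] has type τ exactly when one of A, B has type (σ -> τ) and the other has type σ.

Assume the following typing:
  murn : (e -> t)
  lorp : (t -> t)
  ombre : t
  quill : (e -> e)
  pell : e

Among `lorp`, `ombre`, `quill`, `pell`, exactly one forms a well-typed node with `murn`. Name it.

lorp : (t -> t) — does not combine with murn.
ombre : t — does not combine with murn.
quill : (e -> e) — does not combine with murn.
pell — combines: murn : (e -> t) takes pell : e as argument, giving t.

pell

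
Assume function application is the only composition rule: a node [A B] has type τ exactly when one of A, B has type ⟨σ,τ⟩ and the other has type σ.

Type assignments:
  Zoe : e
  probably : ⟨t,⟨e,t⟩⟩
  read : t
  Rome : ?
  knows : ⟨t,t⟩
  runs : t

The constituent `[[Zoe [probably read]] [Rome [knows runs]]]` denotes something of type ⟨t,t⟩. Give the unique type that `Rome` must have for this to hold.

[[Zoe [probably read]] [Rome [knows runs]]] must have type ⟨t,t⟩. The sister [Zoe [probably read]] has type t; that is not a function onto ⟨t,t⟩, so [Rome [knows runs]] must be the functor, of type ⟨t,⟨t,t⟩⟩.
[Rome [knows runs]] must have type ⟨t,⟨t,t⟩⟩. The sister [knows runs] has type t; that is not a function onto ⟨t,⟨t,t⟩⟩, so Rome must be the functor, of type ⟨t,⟨t,⟨t,t⟩⟩⟩.

⟨t,⟨t,⟨t,t⟩⟩⟩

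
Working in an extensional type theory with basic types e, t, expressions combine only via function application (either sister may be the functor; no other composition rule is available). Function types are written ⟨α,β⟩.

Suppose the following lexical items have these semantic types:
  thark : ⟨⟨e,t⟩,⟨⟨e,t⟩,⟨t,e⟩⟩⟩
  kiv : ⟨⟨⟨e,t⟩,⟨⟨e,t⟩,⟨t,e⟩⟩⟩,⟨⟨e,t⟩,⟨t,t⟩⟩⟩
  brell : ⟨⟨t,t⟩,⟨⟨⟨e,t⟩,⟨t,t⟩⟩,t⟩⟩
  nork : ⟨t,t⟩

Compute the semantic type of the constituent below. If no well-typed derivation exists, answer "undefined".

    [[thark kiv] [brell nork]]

[thark kiv]: ⟨⟨⟨e,t⟩,⟨⟨e,t⟩,⟨t,e⟩⟩⟩,⟨⟨e,t⟩,⟨t,t⟩⟩⟩ applied to ⟨⟨e,t⟩,⟨⟨e,t⟩,⟨t,e⟩⟩⟩ yields ⟨⟨e,t⟩,⟨t,t⟩⟩.
[brell nork]: ⟨⟨t,t⟩,⟨⟨⟨e,t⟩,⟨t,t⟩⟩,t⟩⟩ applied to ⟨t,t⟩ yields ⟨⟨⟨e,t⟩,⟨t,t⟩⟩,t⟩.
[[thark kiv] [brell nork]]: ⟨⟨⟨e,t⟩,⟨t,t⟩⟩,t⟩ applied to ⟨⟨e,t⟩,⟨t,t⟩⟩ yields t.

t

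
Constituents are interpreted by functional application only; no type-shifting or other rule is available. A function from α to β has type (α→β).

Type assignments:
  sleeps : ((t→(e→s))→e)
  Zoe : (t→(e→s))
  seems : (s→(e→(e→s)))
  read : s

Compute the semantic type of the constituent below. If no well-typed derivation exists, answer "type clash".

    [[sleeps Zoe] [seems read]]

At [sleeps Zoe], sleeps : ((t→(e→s))→e) takes Zoe : (t→(e→s)), giving e.
At [seems read], seems : (s→(e→(e→s))) takes read : s, giving (e→(e→s)).
At [[sleeps Zoe] [seems read]], [seems read] : (e→(e→s)) takes [sleeps Zoe] : e, giving (e→s).

(e→s)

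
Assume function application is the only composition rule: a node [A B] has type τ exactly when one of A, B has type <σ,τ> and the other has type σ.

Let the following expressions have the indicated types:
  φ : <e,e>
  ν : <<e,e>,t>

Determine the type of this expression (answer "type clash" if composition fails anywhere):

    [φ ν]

t

[φ ν]: functor ν : <<e,e>,t>, argument φ : <e,e>; result t.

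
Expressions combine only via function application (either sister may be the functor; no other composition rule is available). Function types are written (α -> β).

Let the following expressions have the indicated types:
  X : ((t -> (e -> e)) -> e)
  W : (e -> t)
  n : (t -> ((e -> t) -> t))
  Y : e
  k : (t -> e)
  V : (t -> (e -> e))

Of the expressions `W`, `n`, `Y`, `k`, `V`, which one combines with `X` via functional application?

V

W : (e -> t) — does not combine with X.
n : (t -> ((e -> t) -> t)) — does not combine with X.
Y : e — does not combine with X.
k : (t -> e) — does not combine with X.
V — combines: X : ((t -> (e -> e)) -> e) takes V : (t -> (e -> e)) as argument, giving e.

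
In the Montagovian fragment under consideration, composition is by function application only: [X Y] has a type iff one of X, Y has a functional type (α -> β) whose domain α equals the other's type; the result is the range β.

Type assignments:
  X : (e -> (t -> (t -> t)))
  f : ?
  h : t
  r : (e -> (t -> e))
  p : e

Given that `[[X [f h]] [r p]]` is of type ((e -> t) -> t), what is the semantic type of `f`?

At [[X [f h]] [r p]] (required: ((e -> t) -> t)): [r p] is (t -> e), which is not a function with range ((e -> t) -> t); hence [X [f h]] is the functor — type ((t -> e) -> ((e -> t) -> t)).
At [X [f h]] (required: ((t -> e) -> ((e -> t) -> t))): X is (e -> (t -> (t -> t))), which is not a function with range ((t -> e) -> ((e -> t) -> t)); hence [f h] is the functor — type ((e -> (t -> (t -> t))) -> ((t -> e) -> ((e -> t) -> t))).
At [f h] (required: ((e -> (t -> (t -> t))) -> ((t -> e) -> ((e -> t) -> t)))): h is t, which is not a function with range ((e -> (t -> (t -> t))) -> ((t -> e) -> ((e -> t) -> t))); hence f is the functor — type (t -> ((e -> (t -> (t -> t))) -> ((t -> e) -> ((e -> t) -> t)))).

(t -> ((e -> (t -> (t -> t))) -> ((t -> e) -> ((e -> t) -> t))))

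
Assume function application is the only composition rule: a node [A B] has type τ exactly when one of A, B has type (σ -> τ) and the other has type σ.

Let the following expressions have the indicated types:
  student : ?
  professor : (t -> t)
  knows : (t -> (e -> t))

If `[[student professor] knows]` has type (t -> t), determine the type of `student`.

At [[student professor] knows] (required: (t -> t)): knows is (t -> (e -> t)), which is not a function with range (t -> t); hence [student professor] is the functor — type ((t -> (e -> t)) -> (t -> t)).
At [student professor] (required: ((t -> (e -> t)) -> (t -> t))): professor is (t -> t), which is not a function with range ((t -> (e -> t)) -> (t -> t)); hence student is the functor — type ((t -> t) -> ((t -> (e -> t)) -> (t -> t))).

((t -> t) -> ((t -> (e -> t)) -> (t -> t)))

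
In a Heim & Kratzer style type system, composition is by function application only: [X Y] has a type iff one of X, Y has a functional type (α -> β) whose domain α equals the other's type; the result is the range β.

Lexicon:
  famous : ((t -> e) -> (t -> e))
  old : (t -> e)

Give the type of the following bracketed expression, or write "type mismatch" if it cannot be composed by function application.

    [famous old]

(t -> e)

[famous old]: functor famous : ((t -> e) -> (t -> e)), argument old : (t -> e); result (t -> e).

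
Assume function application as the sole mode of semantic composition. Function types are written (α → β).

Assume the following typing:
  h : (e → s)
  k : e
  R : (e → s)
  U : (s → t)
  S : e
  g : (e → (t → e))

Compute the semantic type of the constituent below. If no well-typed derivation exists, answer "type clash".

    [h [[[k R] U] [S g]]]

[k R]: (e → s) applied to e yields s.
[[k R] U]: (s → t) applied to s yields t.
[S g]: (e → (t → e)) applied to e yields (t → e).
[[[k R] U] [S g]]: (t → e) applied to t yields e.
[h [[[k R] U] [S g]]]: (e → s) applied to e yields s.

s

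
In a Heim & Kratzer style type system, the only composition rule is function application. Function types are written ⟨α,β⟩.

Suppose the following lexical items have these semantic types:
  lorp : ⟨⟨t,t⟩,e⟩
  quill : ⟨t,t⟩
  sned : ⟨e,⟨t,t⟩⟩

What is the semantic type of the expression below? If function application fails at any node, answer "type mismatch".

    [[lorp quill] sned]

[lorp quill] — lorp of type ⟨⟨t,t⟩,e⟩ combines with quill of type ⟨t,t⟩: type e.
[[lorp quill] sned] — sned of type ⟨e,⟨t,t⟩⟩ combines with [lorp quill] of type e: type ⟨t,t⟩.

⟨t,t⟩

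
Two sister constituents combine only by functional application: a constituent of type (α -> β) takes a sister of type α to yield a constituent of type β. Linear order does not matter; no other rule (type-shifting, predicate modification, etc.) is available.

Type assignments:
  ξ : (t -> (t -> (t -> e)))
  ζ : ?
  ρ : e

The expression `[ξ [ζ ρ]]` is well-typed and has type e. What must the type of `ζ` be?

(e -> ((t -> (t -> (t -> e))) -> e))

[ξ [ζ ρ]] must have type e. The sister ξ has type (t -> (t -> (t -> e))); that is not a function onto e, so [ζ ρ] must be the functor, of type ((t -> (t -> (t -> e))) -> e).
[ζ ρ] must have type ((t -> (t -> (t -> e))) -> e). The sister ρ has type e; that is not a function onto ((t -> (t -> (t -> e))) -> e), so ζ must be the functor, of type (e -> ((t -> (t -> (t -> e))) -> e)).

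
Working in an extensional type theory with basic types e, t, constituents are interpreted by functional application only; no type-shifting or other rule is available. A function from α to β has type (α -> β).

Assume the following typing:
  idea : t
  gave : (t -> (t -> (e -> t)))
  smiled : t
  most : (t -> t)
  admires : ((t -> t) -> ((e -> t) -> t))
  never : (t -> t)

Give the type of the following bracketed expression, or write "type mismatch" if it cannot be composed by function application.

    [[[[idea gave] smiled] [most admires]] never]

[idea gave]: functor gave : (t -> (t -> (e -> t))), argument idea : t; result (t -> (e -> t)).
[[idea gave] smiled]: functor [idea gave] : (t -> (e -> t)), argument smiled : t; result (e -> t).
[most admires]: functor admires : ((t -> t) -> ((e -> t) -> t)), argument most : (t -> t); result ((e -> t) -> t).
[[[idea gave] smiled] [most admires]]: functor [most admires] : ((e -> t) -> t), argument [[idea gave] smiled] : (e -> t); result t.
[[[[idea gave] smiled] [most admires]] never]: functor never : (t -> t), argument [[[idea gave] smiled] [most admires]] : t; result t.

t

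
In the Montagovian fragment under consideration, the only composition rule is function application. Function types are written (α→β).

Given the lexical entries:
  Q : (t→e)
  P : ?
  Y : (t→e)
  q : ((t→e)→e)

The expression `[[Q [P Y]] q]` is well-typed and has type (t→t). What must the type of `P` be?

((t→e)→((t→e)→(((t→e)→e)→(t→t))))

[[Q [P Y]] q] is required to be (t→t). q : ((t→e)→e) cannot yield (t→t) as functor, so [Q [P Y]] : (((t→e)→e)→(t→t)).
[Q [P Y]] is required to be (((t→e)→e)→(t→t)). Q : (t→e) cannot yield (((t→e)→e)→(t→t)) as functor, so [P Y] : ((t→e)→(((t→e)→e)→(t→t))).
[P Y] is required to be ((t→e)→(((t→e)→e)→(t→t))). Y : (t→e) cannot yield ((t→e)→(((t→e)→e)→(t→t))) as functor, so P : ((t→e)→((t→e)→(((t→e)→e)→(t→t)))).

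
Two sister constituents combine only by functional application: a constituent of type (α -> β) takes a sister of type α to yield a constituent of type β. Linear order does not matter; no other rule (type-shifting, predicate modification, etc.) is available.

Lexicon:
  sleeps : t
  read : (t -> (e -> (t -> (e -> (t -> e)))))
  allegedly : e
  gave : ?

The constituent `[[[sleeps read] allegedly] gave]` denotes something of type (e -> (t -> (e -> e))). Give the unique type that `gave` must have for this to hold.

For [[[sleeps read] allegedly] gave] to have type (e -> (t -> (e -> e))) with [[sleeps read] allegedly] of type (t -> (e -> (t -> e))), gave must be the function: gave : ((t -> (e -> (t -> e))) -> (e -> (t -> (e -> e)))).

((t -> (e -> (t -> e))) -> (e -> (t -> (e -> e))))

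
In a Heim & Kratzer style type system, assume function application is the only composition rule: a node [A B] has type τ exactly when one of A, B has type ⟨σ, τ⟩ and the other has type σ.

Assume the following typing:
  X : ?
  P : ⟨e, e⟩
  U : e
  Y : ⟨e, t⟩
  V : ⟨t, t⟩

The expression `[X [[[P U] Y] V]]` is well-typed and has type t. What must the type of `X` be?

[X [[[P U] Y] V]] is required to be t. [[[P U] Y] V] : t cannot yield t as functor, so X : ⟨t, t⟩.

⟨t, t⟩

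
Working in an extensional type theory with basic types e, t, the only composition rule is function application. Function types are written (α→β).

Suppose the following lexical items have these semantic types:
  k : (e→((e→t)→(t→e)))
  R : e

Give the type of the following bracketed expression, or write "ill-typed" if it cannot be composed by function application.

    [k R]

((e→t)→(t→e))

[k R]: (e→((e→t)→(t→e))) applied to e yields ((e→t)→(t→e)).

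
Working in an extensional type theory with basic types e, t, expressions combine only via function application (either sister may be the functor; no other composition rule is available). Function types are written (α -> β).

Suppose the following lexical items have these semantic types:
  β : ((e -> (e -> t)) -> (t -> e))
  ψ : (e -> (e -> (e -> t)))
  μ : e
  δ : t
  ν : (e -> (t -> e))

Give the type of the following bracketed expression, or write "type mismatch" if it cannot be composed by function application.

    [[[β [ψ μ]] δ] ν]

(t -> e)

[ψ μ]: ψ is (e -> (e -> (e -> t))), μ is e; result (e -> (e -> t)).
[β [ψ μ]]: β is ((e -> (e -> t)) -> (t -> e)), [ψ μ] is (e -> (e -> t)); result (t -> e).
[[β [ψ μ]] δ]: [β [ψ μ]] is (t -> e), δ is t; result e.
[[[β [ψ μ]] δ] ν]: ν is (e -> (t -> e)), [[β [ψ μ]] δ] is e; result (t -> e).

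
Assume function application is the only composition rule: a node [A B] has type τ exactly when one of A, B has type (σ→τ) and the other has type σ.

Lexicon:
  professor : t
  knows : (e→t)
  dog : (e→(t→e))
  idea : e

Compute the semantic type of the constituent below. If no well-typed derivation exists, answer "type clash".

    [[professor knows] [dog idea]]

type clash

[professor knows]: t and (e→t) cannot combine by function application — type clash.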